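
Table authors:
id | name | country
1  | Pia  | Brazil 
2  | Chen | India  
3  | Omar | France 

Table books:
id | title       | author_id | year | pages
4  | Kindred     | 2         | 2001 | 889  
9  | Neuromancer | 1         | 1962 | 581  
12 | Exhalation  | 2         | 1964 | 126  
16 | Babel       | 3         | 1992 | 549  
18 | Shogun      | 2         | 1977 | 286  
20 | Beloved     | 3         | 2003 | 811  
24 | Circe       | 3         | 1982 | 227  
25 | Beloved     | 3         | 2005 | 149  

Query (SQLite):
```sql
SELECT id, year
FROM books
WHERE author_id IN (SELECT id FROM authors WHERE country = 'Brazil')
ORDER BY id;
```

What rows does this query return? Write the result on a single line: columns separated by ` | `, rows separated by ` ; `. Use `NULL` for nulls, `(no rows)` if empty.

9 | 1962

Inner query: authors.id where country = 'Brazil'.
Outer: keep books rows whose author_id is in that set.
Inner query → {1}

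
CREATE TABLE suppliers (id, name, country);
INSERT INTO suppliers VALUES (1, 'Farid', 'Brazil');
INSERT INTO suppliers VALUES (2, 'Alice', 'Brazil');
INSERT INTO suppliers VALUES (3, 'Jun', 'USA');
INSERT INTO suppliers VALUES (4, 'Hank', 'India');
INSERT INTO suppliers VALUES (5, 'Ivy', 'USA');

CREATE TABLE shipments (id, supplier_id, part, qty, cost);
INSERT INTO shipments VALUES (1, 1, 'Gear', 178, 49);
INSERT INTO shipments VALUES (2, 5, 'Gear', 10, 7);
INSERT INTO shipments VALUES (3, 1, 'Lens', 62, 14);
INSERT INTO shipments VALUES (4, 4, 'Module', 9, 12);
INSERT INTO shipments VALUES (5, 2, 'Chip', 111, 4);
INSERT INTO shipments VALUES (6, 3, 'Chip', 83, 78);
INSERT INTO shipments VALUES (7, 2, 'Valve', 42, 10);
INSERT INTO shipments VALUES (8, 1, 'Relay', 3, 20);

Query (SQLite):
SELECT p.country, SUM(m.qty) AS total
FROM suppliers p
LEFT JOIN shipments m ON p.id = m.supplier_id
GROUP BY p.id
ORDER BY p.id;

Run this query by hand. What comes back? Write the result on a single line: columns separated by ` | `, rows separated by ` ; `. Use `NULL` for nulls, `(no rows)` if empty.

Brazil | 243 ; Brazil | 153 ; USA | 83 ; India | 9 ; USA | 10

LEFT JOIN keeps every suppliers row; unmatched ones get NULL for shipments columns.
Group by suppliers.id and compute SUM(m.qty). SUM over an all-NULL group is NULL.
  1: ids {1, 3, 8} → SUM(m.qty)=243
  2: ids {5, 7} → SUM(m.qty)=153
  3: ids {6} → SUM(m.qty)=83
  4: ids {4} → SUM(m.qty)=9
  5: ids {2} → SUM(m.qty)=10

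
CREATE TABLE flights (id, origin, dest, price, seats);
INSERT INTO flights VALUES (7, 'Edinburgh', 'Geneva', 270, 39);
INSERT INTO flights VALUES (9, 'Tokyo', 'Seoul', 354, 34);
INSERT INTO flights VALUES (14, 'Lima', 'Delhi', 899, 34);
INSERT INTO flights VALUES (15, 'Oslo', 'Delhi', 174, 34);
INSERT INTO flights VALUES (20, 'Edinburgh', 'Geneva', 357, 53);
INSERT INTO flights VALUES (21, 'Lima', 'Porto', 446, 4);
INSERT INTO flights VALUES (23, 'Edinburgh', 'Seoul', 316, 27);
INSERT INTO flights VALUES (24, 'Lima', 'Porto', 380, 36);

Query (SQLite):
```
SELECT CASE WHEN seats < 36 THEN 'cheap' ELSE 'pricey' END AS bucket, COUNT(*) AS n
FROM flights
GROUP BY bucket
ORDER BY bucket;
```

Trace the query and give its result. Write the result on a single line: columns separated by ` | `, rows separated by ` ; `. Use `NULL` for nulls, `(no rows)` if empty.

Bucket rows by seats < 36 → 'cheap' else 'pricey'; count each bucket.

cheap | 5 ; pricey | 3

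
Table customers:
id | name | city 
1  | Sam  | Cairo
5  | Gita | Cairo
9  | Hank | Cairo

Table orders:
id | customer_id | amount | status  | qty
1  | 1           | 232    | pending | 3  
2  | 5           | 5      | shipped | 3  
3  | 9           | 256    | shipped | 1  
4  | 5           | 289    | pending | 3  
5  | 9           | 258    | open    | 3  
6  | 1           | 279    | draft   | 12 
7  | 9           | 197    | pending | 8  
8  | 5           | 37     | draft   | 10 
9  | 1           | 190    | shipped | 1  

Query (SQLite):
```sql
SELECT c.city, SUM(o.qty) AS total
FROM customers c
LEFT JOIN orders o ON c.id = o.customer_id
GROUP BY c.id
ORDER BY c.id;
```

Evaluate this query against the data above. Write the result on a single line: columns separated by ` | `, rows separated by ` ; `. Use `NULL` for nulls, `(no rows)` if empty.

Cairo | 16 ; Cairo | 16 ; Cairo | 12

LEFT JOIN keeps every customers row; unmatched ones get NULL for orders columns.
Group by customers.id and compute SUM(o.qty). SUM over an all-NULL group is NULL.
  1: ids {1, 6, 9} → SUM(o.qty)=16
  5: ids {2, 4, 8} → SUM(o.qty)=16
  9: ids {3, 5, 7} → SUM(o.qty)=12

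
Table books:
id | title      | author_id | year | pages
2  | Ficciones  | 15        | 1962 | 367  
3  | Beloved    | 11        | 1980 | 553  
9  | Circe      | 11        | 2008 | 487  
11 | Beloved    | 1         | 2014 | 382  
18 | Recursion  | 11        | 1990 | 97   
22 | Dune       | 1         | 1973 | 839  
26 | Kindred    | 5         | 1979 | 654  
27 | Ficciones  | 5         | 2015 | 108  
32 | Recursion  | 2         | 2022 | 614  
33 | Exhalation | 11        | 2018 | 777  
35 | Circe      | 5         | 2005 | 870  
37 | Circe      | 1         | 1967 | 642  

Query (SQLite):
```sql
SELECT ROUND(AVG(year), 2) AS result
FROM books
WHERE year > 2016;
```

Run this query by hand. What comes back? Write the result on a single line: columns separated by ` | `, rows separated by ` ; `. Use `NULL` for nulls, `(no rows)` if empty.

Rows where year > 2016 → year values: [2022, 2018].
AVG = 4040 / 2 (rounded to 2 dp).

2020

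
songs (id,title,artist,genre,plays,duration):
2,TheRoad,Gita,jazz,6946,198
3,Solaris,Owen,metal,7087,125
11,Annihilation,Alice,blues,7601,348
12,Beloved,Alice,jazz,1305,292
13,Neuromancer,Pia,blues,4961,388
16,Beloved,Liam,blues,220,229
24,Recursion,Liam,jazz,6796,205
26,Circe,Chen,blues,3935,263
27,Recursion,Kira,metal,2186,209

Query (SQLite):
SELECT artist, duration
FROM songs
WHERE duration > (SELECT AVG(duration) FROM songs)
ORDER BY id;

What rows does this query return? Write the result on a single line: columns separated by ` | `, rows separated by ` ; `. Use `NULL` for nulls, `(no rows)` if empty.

Alice | 348 ; Alice | 292 ; Pia | 388 ; Chen | 263

Scalar subquery: AVG(duration) over all songs rows = 250.777778 (≈; comparison uses full precision).
Keep rows where duration > that value.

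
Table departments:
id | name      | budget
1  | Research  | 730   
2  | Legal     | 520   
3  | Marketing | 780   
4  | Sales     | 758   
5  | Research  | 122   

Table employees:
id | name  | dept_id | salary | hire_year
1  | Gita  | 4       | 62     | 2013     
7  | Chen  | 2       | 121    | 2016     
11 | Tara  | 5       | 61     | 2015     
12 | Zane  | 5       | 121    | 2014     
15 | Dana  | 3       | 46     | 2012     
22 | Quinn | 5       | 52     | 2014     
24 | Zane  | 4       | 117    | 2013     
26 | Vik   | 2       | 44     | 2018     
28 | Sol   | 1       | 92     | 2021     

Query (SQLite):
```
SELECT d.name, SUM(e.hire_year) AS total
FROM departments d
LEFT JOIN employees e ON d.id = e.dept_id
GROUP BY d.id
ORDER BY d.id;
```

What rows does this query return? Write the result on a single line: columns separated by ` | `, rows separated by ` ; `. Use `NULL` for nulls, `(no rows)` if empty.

LEFT JOIN keeps every departments row; unmatched ones get NULL for employees columns.
Group by departments.id and compute SUM(e.hire_year). SUM over an all-NULL group is NULL.
  1: ids {28} → SUM(e.hire_year)=2021
  2: ids {7, 26} → SUM(e.hire_year)=4034
  3: ids {15} → SUM(e.hire_year)=2012
  4: ids {1, 24} → SUM(e.hire_year)=4026
  5: ids {11, 12, 22} → SUM(e.hire_year)=6043

Research | 2021 ; Legal | 4034 ; Marketing | 2012 ; Sales | 4026 ; Research | 6043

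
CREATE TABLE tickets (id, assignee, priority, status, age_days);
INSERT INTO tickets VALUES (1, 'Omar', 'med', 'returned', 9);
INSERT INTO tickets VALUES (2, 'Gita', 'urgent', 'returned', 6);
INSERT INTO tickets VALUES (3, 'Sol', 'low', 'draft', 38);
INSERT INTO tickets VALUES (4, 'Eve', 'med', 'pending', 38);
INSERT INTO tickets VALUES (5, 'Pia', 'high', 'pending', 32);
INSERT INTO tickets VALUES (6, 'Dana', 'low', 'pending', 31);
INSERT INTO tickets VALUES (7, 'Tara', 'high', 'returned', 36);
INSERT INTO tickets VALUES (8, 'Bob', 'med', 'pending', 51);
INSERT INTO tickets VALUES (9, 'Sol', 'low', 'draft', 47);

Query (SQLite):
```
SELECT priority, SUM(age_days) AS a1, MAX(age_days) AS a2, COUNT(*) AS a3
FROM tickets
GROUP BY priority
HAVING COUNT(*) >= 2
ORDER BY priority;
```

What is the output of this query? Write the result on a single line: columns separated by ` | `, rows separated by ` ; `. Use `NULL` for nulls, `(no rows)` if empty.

high | 68 | 36 | 2 ; low | 116 | 47 | 3 ; med | 98 | 51 | 3

Group tickets by priority.
Per group compute: SUM(age_days), MAX(age_days), COUNT(*).
HAVING: drop groups with fewer than 2 rows.
  high: ids {5, 7} → SUM(age_days)=68, MAX(age_days)=36, COUNT(*)=2
  low: ids {3, 6, 9} → SUM(age_days)=116, MAX(age_days)=47, COUNT(*)=3
  med: ids {1, 4, 8} → SUM(age_days)=98, MAX(age_days)=51, COUNT(*)=3
  urgent: ids {2} → SUM(age_days)=6, MAX(age_days)=6, COUNT(*)=1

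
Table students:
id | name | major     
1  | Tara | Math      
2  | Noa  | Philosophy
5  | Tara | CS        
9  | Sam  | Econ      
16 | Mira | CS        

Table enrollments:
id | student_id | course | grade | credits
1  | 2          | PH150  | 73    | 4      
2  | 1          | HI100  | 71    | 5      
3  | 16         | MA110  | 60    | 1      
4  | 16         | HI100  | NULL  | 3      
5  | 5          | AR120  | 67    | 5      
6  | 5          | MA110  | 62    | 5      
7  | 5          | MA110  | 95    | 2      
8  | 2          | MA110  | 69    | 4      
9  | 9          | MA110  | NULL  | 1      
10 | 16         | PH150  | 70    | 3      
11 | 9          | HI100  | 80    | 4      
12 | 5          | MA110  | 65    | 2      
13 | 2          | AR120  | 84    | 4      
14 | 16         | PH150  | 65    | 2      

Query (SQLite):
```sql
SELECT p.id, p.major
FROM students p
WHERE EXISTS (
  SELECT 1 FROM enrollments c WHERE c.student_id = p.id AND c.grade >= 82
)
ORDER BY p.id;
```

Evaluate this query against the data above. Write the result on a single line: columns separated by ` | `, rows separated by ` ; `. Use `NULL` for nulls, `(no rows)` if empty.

For each students row, check whether any enrollments with matching student_id has grade >= 82.
Keep rows where that is true.

2 | Philosophy ; 5 | CS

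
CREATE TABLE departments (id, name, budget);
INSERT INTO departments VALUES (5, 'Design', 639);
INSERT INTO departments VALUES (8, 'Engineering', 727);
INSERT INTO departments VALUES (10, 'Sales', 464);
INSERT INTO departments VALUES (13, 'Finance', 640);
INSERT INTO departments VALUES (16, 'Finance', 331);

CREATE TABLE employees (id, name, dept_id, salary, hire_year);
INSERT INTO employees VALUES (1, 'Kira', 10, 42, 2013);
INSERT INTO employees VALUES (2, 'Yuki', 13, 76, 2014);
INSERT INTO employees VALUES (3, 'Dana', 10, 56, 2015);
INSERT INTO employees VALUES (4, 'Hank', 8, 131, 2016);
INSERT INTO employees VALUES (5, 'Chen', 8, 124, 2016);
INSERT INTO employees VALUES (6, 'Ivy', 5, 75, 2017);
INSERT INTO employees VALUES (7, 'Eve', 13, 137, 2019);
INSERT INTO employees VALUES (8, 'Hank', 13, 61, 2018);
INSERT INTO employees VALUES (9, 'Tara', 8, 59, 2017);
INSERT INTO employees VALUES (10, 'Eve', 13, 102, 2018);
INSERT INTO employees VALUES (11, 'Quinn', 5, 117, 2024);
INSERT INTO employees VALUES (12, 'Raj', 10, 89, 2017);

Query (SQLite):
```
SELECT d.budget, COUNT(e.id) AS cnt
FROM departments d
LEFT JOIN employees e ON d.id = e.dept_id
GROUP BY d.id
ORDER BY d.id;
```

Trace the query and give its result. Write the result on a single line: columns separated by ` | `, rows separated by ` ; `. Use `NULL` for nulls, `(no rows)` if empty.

639 | 2 ; 727 | 3 ; 464 | 3 ; 640 | 4 ; 331 | 0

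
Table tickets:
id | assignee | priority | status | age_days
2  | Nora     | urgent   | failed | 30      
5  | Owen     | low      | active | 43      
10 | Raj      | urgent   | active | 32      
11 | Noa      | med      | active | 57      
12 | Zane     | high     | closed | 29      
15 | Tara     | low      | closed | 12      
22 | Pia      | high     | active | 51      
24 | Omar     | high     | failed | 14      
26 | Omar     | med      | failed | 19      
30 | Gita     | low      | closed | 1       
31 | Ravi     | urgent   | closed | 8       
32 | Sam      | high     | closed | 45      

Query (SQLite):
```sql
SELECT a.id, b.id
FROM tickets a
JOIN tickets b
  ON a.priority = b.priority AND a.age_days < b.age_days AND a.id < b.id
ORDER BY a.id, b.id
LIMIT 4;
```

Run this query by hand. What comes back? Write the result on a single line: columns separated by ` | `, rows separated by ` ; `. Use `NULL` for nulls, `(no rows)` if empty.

Pairs (a,b) with same priority, a.age_days < b.age_days, a.id < b.id.
priority groups: high:{12,22,24,32} low:{5,15,30} med:{11,26} urgent:{2,10,31}
Ordered by (a.id, b.id); first 4.

2 | 10 ; 12 | 22 ; 12 | 32 ; 24 | 32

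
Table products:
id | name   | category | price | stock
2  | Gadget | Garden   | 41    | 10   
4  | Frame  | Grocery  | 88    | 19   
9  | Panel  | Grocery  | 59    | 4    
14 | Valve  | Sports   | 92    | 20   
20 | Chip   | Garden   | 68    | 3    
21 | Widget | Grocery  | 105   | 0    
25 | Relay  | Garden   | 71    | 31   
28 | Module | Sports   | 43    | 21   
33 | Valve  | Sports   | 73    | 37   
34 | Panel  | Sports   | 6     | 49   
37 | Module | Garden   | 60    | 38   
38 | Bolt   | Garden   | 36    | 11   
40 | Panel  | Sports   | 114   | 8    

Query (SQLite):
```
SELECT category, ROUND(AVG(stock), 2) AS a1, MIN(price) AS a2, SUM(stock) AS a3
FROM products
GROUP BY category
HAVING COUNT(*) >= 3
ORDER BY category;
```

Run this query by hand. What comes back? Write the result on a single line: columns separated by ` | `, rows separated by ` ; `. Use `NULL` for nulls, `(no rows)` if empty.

Group products by category.
Per group compute: ROUND(AVG(stock), 2), MIN(price), SUM(stock).
HAVING: drop groups with fewer than 3 rows.
  Garden: ids {2, 20, 25, 37, 38} → ROUND(AVG(stock), 2)=18.6, MIN(price)=36, SUM(stock)=93
  Grocery: ids {4, 9, 21} → ROUND(AVG(stock), 2)=7.67, MIN(price)=59, SUM(stock)=23
  Sports: ids {14, 28, 33, 34, 40} → ROUND(AVG(stock), 2)=27, MIN(price)=6, SUM(stock)=135

Garden | 18.6 | 36 | 93 ; Grocery | 7.67 | 59 | 23 ; Sports | 27 | 6 | 135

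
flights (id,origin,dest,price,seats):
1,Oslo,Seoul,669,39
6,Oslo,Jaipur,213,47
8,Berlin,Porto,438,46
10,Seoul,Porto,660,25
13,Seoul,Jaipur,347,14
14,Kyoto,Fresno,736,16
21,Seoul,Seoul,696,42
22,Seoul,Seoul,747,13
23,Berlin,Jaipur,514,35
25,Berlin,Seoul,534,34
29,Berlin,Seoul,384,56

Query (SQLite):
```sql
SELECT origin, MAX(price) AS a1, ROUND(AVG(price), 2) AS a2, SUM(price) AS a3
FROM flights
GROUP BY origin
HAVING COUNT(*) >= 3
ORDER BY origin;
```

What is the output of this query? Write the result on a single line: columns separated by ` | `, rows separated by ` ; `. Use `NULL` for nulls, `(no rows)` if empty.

Group flights by origin.
Per group compute: MAX(price), ROUND(AVG(price), 2), SUM(price).
HAVING: drop groups with fewer than 3 rows.
  Berlin: ids {8, 23, 25, 29} → MAX(price)=534, ROUND(AVG(price), 2)=467.5, SUM(price)=1870
  Kyoto: ids {14} → MAX(price)=736, ROUND(AVG(price), 2)=736, SUM(price)=736
  Oslo: ids {1, 6} → MAX(price)=669, ROUND(AVG(price), 2)=441, SUM(price)=882
  Seoul: ids {10, 13, 21, 22} → MAX(price)=747, ROUND(AVG(price), 2)=612.5, SUM(price)=2450

Berlin | 534 | 467.5 | 1870 ; Seoul | 747 | 612.5 | 2450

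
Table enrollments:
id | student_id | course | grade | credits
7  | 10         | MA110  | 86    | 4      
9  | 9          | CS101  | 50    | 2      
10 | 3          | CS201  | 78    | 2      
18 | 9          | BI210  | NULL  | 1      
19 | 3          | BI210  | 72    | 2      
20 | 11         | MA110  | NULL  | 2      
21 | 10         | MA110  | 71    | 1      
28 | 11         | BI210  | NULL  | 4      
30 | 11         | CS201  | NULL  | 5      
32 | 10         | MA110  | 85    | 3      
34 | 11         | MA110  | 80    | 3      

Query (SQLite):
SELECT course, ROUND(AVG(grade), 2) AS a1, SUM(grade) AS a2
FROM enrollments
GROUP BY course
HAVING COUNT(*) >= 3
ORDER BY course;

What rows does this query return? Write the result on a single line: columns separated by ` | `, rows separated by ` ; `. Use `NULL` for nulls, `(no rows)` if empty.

BI210 | 72 | 72 ; MA110 | 80.5 | 322

Group enrollments by course.
Per group compute: ROUND(AVG(grade), 2), SUM(grade).
HAVING: drop groups with fewer than 3 rows.
  BI210: ids {18, 19, 28} → ROUND(AVG(grade), 2)=72, SUM(grade)=72
  CS101: ids {9} → ROUND(AVG(grade), 2)=50, SUM(grade)=50
  CS201: ids {10, 30} → ROUND(AVG(grade), 2)=78, SUM(grade)=78
  MA110: ids {7, 20, 21, 32, 34} → ROUND(AVG(grade), 2)=80.5, SUM(grade)=322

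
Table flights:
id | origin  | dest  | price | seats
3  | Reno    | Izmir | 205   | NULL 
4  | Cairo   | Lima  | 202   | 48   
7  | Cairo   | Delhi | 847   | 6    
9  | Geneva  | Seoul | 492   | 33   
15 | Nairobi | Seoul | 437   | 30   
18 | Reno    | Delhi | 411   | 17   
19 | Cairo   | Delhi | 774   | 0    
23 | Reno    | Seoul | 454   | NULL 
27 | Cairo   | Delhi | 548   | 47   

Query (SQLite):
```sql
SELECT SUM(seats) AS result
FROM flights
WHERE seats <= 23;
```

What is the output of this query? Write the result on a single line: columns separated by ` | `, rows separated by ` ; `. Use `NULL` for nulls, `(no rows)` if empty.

Rows where seats <= 23 → seats values: [6, 17, 0].
SUM of non-NULL values = 23.

23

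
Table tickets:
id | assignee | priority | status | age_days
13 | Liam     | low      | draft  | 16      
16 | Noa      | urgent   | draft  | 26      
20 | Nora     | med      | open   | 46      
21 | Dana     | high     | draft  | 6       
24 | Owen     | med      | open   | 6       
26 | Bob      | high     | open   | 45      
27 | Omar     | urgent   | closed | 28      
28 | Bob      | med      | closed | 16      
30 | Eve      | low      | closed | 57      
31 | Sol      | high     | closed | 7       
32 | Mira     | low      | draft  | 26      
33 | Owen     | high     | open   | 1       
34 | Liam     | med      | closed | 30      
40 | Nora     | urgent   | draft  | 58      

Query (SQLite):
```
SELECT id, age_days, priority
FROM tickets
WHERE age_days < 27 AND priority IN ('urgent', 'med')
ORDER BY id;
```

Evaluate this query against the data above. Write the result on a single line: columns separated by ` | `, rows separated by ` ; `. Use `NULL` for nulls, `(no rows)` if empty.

16 | 26 | urgent ; 24 | 6 | med ; 28 | 16 | med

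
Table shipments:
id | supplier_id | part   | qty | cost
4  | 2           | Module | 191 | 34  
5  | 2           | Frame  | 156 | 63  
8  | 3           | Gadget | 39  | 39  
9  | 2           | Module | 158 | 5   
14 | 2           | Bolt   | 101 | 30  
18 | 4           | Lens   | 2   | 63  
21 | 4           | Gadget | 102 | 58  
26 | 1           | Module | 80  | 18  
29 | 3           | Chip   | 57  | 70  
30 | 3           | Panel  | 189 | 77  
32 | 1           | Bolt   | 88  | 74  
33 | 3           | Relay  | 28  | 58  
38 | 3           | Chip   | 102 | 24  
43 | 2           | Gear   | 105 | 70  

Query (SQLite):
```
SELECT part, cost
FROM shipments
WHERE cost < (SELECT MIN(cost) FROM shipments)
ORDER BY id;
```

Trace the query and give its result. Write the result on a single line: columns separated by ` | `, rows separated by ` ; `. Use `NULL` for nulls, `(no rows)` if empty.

Scalar subquery: MIN(cost) over all shipments rows = 5.
Keep rows where cost < that value.

(no rows)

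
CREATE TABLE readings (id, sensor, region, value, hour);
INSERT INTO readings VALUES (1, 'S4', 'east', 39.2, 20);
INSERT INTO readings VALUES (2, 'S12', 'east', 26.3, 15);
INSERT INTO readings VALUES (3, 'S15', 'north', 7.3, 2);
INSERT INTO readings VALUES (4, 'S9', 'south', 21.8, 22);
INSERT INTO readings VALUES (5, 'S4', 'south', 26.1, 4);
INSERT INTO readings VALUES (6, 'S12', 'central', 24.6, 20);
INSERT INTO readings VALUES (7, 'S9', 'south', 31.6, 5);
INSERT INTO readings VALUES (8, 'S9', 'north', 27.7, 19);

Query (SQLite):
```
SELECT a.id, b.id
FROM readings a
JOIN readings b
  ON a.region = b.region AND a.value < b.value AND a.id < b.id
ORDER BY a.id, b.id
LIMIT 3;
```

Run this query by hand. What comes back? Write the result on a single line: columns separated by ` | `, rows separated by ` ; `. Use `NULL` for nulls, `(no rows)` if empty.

Pairs (a,b) with same region, a.value < b.value, a.id < b.id.
region groups: central:{6} east:{1,2} north:{3,8} south:{4,5,7}
Ordered by (a.id, b.id); first 3.

3 | 8 ; 4 | 5 ; 4 | 7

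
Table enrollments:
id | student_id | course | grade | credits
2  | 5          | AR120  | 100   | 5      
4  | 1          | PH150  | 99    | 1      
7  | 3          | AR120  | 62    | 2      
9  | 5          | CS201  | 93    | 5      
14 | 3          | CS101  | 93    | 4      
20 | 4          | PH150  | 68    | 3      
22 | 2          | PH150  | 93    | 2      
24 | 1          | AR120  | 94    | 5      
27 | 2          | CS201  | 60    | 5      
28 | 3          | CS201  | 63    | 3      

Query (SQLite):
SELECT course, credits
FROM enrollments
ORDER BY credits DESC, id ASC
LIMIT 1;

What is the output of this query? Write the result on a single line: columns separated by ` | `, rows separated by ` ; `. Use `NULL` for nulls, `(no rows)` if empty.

Sort by credits desc, tiebreak id asc: (5, id=2), (5, id=9), (5, id=24), (5, id=27) …. Take first 1.

AR120 | 5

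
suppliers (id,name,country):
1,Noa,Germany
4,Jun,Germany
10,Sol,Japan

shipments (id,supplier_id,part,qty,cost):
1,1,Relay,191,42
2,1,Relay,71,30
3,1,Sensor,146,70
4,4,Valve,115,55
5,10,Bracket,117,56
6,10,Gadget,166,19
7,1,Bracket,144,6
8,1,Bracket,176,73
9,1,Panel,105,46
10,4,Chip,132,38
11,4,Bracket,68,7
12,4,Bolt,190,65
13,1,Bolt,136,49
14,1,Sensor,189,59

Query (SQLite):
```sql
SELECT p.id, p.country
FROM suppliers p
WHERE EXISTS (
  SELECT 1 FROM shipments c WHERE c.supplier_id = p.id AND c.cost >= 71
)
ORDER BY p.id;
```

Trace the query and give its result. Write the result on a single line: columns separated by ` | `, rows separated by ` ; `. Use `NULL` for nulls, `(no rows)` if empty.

For each suppliers row, check whether any shipments with matching supplier_id has cost >= 71.
Keep rows where that is true.

1 | Germany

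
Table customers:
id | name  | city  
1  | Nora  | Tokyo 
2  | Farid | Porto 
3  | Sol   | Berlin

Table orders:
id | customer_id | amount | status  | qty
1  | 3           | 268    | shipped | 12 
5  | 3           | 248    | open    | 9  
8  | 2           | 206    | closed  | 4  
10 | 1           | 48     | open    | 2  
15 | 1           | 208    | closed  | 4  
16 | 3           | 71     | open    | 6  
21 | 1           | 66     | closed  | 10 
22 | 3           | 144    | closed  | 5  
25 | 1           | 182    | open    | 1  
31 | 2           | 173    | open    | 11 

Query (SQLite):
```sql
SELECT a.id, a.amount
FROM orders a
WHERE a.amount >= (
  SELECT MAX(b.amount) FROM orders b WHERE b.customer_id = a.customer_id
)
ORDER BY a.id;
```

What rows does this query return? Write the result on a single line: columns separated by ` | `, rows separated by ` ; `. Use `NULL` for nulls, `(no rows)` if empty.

For each orders row a, compute MAX(amount) over rows sharing a.customer_id.
Keep row a if a.amount >= that per-group MAX.
  customer_id=1: MAX(amount) = 208
  customer_id=2: MAX(amount) = 206
  customer_id=3: MAX(amount) = 268

1 | 268 ; 8 | 206 ; 15 | 208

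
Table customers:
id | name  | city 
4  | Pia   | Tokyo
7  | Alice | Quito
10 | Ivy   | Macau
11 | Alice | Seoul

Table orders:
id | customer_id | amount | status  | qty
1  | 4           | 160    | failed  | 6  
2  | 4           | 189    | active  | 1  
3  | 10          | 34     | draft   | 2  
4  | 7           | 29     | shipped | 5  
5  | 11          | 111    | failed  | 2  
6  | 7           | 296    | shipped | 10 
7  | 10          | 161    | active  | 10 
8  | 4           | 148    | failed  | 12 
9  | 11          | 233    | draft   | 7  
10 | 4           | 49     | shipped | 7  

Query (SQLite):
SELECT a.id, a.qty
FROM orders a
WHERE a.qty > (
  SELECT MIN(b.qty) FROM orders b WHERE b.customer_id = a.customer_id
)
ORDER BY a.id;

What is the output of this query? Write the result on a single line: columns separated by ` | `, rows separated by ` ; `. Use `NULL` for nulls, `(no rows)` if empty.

For each orders row a, compute MIN(qty) over rows sharing a.customer_id.
Keep row a if a.qty > that per-group MIN.
  customer_id=4: MIN(qty) = 1
  customer_id=7: MIN(qty) = 5
  customer_id=10: MIN(qty) = 2
  customer_id=11: MIN(qty) = 2

1 | 6 ; 6 | 10 ; 7 | 10 ; 8 | 12 ; 9 | 7 ; 10 | 7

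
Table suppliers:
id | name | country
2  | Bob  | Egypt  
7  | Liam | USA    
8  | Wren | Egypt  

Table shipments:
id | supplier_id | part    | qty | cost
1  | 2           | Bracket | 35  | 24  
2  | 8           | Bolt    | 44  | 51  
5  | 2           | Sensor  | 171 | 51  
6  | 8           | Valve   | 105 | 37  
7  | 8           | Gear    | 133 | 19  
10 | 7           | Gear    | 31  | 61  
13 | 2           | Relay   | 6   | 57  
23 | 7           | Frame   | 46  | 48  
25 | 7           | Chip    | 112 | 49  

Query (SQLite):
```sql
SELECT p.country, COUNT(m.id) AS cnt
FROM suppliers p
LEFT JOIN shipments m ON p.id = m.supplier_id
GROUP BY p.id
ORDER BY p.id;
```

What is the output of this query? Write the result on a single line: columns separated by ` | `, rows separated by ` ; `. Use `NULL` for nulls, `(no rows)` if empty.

LEFT JOIN keeps every suppliers row; unmatched ones get NULL for shipments columns.
Group by suppliers.id and compute COUNT(m.id). COUNT(col) of an all-NULL group is 0.
  2: ids {1, 5, 13} → COUNT(m.id)=3
  7: ids {10, 23, 25} → COUNT(m.id)=3
  8: ids {2, 6, 7} → COUNT(m.id)=3

Egypt | 3 ; USA | 3 ; Egypt | 3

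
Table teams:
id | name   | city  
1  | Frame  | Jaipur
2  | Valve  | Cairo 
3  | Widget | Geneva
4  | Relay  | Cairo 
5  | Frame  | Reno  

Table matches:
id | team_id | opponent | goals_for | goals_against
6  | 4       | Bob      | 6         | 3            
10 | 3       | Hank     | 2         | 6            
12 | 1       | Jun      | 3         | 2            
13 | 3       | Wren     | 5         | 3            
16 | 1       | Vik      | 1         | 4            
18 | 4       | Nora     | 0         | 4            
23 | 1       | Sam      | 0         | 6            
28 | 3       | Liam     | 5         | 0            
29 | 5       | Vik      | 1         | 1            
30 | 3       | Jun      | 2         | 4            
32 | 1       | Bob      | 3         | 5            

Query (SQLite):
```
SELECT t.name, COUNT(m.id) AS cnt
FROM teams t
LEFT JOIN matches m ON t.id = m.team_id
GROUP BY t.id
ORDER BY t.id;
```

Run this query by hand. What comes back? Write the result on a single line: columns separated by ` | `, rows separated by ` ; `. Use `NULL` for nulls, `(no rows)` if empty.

Frame | 4 ; Valve | 0 ; Widget | 4 ; Relay | 2 ; Frame | 1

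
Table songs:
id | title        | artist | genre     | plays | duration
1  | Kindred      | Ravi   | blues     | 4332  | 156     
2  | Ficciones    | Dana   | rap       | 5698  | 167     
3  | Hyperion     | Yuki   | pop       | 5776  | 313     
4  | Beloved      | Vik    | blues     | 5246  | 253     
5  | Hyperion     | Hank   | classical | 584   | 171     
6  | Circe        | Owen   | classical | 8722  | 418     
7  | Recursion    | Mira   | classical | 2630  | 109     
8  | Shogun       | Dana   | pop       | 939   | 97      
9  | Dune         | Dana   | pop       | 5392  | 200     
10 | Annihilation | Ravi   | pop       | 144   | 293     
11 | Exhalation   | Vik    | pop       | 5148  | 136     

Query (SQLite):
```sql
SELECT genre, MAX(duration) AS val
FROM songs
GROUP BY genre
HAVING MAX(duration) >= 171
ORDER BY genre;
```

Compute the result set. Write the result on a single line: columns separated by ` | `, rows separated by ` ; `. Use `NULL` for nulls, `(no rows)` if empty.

blues | 253 ; classical | 418 ; pop | 313

Partition songs by genre; compute MAX(duration) within each group.
HAVING: keep groups where MAX(duration) >= 171.
  blues: ids {1, 4} → MAX(duration)=253
  classical: ids {5, 6, 7} → MAX(duration)=418
  pop: ids {3, 8, 9, 10, 11} → MAX(duration)=313
  rap: ids {2} → MAX(duration)=167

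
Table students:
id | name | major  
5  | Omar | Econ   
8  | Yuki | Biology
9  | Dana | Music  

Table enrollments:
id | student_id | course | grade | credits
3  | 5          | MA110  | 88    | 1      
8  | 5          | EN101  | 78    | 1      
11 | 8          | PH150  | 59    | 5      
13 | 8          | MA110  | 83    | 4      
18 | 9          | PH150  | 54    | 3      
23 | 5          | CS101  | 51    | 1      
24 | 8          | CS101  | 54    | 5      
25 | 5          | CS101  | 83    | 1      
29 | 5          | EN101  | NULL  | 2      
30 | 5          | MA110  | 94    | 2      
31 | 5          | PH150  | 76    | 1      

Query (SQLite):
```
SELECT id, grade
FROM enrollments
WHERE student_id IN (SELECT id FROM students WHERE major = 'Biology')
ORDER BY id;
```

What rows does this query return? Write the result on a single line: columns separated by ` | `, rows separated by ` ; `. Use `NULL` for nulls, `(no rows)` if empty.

11 | 59 ; 13 | 83 ; 24 | 54

Inner query: students.id where major = 'Biology'.
Outer: keep enrollments rows whose student_id is in that set.
Inner query → {8}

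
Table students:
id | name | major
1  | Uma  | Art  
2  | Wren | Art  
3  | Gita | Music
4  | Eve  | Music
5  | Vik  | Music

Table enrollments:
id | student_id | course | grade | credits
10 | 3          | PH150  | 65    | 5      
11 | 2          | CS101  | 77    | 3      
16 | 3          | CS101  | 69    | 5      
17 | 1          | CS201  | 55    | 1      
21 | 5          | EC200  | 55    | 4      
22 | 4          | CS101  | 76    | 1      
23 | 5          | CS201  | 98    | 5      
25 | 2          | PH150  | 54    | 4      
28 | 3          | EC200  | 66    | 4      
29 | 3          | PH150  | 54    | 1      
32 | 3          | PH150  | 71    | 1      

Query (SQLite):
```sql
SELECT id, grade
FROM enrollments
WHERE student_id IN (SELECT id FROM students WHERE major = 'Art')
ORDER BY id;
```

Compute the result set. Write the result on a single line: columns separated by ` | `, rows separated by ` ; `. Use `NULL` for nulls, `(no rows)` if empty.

11 | 77 ; 17 | 55 ; 25 | 54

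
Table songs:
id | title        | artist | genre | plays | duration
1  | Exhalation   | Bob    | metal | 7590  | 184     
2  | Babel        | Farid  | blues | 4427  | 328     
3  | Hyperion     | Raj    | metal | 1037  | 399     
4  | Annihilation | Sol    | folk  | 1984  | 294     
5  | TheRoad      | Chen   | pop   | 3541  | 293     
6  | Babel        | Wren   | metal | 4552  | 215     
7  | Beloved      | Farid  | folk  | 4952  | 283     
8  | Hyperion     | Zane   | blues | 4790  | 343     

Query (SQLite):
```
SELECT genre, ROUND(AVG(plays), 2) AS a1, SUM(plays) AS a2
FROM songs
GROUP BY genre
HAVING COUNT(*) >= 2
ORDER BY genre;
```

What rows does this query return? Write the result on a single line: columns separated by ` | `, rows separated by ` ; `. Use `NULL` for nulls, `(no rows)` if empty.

Group songs by genre.
Per group compute: ROUND(AVG(plays), 2), SUM(plays).
HAVING: drop groups with fewer than 2 rows.
  blues: ids {2, 8} → ROUND(AVG(plays), 2)=4608.5, SUM(plays)=9217
  folk: ids {4, 7} → ROUND(AVG(plays), 2)=3468, SUM(plays)=6936
  metal: ids {1, 3, 6} → ROUND(AVG(plays), 2)=4393, SUM(plays)=13179
  pop: ids {5} → ROUND(AVG(plays), 2)=3541, SUM(plays)=3541

blues | 4608.5 | 9217 ; folk | 3468 | 6936 ; metal | 4393 | 13179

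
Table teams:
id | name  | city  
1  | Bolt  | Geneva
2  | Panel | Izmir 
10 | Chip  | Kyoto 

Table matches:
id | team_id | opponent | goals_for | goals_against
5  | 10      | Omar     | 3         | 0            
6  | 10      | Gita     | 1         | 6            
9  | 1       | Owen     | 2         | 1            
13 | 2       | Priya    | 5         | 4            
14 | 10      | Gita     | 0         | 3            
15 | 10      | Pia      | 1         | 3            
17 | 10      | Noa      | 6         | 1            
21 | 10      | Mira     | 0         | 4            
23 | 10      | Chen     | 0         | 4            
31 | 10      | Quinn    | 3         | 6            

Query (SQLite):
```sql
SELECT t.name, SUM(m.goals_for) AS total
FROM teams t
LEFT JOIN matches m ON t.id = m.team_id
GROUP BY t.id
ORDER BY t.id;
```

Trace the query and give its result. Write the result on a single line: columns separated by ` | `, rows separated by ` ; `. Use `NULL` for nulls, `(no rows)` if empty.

LEFT JOIN keeps every teams row; unmatched ones get NULL for matches columns.
Group by teams.id and compute SUM(m.goals_for). SUM over an all-NULL group is NULL.
  1: ids {9} → SUM(m.goals_for)=2
  2: ids {13} → SUM(m.goals_for)=5
  10: ids {5, 6, 14, 15, 17, 21, 23, 31} → SUM(m.goals_for)=14

Bolt | 2 ; Panel | 5 ; Chip | 14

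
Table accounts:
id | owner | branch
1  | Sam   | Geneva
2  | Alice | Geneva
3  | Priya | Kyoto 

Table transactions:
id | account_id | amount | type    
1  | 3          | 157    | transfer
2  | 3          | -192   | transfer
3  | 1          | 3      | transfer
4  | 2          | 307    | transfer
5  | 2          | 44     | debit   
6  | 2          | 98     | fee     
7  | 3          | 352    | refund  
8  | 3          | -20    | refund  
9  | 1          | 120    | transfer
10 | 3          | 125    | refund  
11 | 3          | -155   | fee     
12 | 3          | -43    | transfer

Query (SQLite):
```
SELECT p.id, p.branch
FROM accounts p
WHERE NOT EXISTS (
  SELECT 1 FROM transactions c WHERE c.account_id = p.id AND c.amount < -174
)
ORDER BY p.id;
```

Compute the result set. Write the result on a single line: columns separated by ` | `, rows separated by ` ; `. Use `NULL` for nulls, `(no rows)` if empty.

1 | Geneva ; 2 | Geneva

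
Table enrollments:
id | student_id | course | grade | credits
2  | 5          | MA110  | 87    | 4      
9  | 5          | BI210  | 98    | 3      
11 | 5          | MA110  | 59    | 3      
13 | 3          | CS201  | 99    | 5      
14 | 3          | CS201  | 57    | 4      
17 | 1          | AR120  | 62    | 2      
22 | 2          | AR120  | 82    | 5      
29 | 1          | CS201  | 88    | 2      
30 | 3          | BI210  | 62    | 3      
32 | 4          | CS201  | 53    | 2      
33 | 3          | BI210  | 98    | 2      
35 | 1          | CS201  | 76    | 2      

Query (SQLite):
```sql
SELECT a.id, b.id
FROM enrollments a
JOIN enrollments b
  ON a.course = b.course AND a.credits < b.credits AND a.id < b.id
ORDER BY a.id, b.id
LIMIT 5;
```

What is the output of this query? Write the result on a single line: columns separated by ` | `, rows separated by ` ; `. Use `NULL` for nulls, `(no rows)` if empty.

Pairs (a,b) with same course, a.credits < b.credits, a.id < b.id.
course groups: AR120:{17,22} BI210:{9,30,33} CS201:{13,14,29,32,35} MA110:{2,11}
Ordered by (a.id, b.id); first 5.

17 | 22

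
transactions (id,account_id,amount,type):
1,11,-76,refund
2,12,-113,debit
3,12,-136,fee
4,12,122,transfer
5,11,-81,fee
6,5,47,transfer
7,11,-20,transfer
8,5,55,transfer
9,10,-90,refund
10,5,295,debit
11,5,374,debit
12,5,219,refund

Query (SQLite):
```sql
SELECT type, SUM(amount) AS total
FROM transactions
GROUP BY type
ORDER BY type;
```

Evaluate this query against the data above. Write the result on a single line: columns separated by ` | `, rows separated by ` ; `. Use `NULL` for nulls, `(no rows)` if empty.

Partition transactions by type; compute SUM(amount) within each group.
  debit: ids {2, 10, 11} → SUM(amount)=556
  fee: ids {3, 5} → SUM(amount)=-217
  refund: ids {1, 9, 12} → SUM(amount)=53
  transfer: ids {4, 6, 7, 8} → SUM(amount)=204

debit | 556 ; fee | -217 ; refund | 53 ; transfer | 204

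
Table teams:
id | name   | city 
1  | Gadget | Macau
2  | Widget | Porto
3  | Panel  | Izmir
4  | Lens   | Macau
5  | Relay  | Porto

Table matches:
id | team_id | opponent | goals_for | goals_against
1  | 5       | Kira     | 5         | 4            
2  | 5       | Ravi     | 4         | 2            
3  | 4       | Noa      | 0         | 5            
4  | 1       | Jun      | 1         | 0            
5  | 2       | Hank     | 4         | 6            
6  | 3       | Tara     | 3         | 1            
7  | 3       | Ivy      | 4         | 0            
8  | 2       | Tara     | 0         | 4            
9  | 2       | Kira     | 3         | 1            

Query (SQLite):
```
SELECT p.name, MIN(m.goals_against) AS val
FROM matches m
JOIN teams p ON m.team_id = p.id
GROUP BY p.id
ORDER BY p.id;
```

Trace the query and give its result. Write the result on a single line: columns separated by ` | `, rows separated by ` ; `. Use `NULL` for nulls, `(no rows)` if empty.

Gadget | 0 ; Widget | 1 ; Panel | 0 ; Lens | 5 ; Relay | 2

Join each matches row to its teams via team_id.
Group joined rows by teams.id; compute MIN(m.goals_against) per group.
  1: ids {4} → MIN(m.goals_against)=0
  2: ids {5, 8, 9} → MIN(m.goals_against)=1
  3: ids {6, 7} → MIN(m.goals_against)=0
  4: ids {3} → MIN(m.goals_against)=5
  5: ids {1, 2} → MIN(m.goals_against)=2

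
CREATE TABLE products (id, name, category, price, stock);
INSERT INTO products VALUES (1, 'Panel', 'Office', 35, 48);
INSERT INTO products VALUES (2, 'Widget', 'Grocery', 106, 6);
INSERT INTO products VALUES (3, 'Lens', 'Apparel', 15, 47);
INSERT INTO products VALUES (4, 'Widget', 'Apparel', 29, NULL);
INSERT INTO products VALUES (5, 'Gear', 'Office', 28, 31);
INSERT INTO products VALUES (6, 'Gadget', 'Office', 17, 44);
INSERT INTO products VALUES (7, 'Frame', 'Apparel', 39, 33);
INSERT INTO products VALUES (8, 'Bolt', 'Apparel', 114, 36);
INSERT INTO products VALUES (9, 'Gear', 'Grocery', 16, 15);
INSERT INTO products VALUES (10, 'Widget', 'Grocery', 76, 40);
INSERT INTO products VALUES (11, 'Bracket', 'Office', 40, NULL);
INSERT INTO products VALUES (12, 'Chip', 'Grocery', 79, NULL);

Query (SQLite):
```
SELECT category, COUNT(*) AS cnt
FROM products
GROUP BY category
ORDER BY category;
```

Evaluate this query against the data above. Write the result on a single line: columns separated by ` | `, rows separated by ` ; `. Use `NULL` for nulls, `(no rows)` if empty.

Apparel | 4 ; Grocery | 4 ; Office | 4

Partition products by category; compute COUNT(*) within each group.
  Apparel: ids {3, 4, 7, 8} → COUNT(*)=4
  Grocery: ids {2, 9, 10, 12} → COUNT(*)=4
  Office: ids {1, 5, 6, 11} → COUNT(*)=4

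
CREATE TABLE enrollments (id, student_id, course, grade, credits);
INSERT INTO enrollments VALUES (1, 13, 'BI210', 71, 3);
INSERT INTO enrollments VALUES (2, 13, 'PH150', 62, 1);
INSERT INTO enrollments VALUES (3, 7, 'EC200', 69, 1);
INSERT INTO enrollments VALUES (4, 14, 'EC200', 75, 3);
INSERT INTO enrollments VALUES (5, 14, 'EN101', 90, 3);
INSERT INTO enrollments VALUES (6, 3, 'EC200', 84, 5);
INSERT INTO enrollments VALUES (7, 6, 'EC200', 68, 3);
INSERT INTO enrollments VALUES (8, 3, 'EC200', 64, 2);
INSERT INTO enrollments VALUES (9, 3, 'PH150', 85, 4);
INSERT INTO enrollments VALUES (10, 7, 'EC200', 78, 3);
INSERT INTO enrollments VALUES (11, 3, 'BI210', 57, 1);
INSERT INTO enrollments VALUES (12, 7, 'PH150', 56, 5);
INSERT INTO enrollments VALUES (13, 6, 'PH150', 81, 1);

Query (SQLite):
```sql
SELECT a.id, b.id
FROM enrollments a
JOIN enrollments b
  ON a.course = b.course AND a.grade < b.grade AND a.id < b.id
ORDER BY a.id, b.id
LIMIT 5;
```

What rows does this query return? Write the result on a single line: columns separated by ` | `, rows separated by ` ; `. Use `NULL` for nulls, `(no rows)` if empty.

2 | 9 ; 2 | 13 ; 3 | 4 ; 3 | 6 ; 3 | 10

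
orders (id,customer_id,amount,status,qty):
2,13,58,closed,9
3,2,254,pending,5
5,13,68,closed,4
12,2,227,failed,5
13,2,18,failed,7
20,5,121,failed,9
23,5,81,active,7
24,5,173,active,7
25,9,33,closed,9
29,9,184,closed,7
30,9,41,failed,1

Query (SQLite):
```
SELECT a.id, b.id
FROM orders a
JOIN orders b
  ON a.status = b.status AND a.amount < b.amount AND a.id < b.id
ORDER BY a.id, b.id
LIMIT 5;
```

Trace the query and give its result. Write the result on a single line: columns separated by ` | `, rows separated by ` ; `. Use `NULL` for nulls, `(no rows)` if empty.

Pairs (a,b) with same status, a.amount < b.amount, a.id < b.id.
status groups: active:{23,24} closed:{2,5,25,29} failed:{12,13,20,30} pending:{3}
Ordered by (a.id, b.id); first 5.

2 | 5 ; 2 | 29 ; 5 | 29 ; 13 | 20 ; 13 | 30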